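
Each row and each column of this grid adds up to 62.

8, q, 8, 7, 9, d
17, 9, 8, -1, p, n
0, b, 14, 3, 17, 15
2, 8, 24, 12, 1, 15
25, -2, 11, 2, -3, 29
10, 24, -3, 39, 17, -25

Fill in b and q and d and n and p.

Row 3: 0 + 14 + 3 + 17 + 15 = 49, so its missing entry is 62 − 49 = 13.
Column 2: 9 + 13 + 8 − 2 + 24 = 52, so its missing entry is 62 − 52 = 10.
Column 5: 9 + 17 + 1 − 3 + 17 = 41, so its missing entry is 62 − 41 = 21.
Row 2: 17 + 9 + 8 − 1 + 21 = 54, so its missing entry is 62 − 54 = 8.
Row 1: 8 + 10 + 8 + 7 + 9 = 42, so its missing entry is 62 − 42 = 20.

b = 13, q = 10, d = 20, n = 8, p = 21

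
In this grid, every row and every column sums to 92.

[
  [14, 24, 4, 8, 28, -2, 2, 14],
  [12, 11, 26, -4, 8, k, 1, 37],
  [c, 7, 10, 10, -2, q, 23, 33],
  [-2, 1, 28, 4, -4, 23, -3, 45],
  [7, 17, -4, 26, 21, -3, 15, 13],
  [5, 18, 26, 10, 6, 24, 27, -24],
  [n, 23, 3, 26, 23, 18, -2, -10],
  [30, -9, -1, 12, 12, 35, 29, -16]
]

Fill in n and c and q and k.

Row 2 has 12 + 11 + 26 − 4 + 8 + 1 + 37 = 91; the blank must be 92 − 91 = 1.
Column 6 has -2 + 1 + 23 − 3 + 24 + 18 + 35 = 96; the blank must be 92 − 96 = -4.
Row 3 has 7 + 10 + 10 − 2 − 4 + 23 + 33 = 77; the blank must be 92 − 77 = 15.
Row 7 has 23 + 3 + 26 + 23 + 18 − 2 − 10 = 81; the blank must be 92 − 81 = 11.

n = 11, c = 15, q = -4, k = 1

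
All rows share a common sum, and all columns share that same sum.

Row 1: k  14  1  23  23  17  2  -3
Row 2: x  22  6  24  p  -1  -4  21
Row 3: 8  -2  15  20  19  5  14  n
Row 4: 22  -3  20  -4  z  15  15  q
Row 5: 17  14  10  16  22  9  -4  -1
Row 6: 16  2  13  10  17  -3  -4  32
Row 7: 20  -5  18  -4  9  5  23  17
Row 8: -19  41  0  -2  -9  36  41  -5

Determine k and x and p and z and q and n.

k = 6, x = 13, p = 2, z = 0, q = 18, n = 4

Rows 5 and 6 both sum to 83, so that's the common total.
Row 3: 8 − 2 + 15 + 20 + 19 + 5 + 14 = 79, so its missing entry is 83 − 79 = 4.
Row 1: 14 + 1 + 23 + 23 + 17 + 2 − 3 = 77, so its missing entry is 83 − 77 = 6.
Column 8: -3 + 21 + 4 − 1 + 32 + 17 − 5 = 65, so its missing entry is 83 − 65 = 18.
Row 4: 22 − 3 + 20 − 4 + 15 + 15 + 18 = 83, so its missing entry is 83 − 83 = 0.
Column 5: 23 + 19 + 0 + 22 + 17 + 9 − 9 = 81, so its missing entry is 83 − 81 = 2.
Row 2: 22 + 6 + 24 + 2 − 1 − 4 + 21 = 70, so its missing entry is 83 − 70 = 13.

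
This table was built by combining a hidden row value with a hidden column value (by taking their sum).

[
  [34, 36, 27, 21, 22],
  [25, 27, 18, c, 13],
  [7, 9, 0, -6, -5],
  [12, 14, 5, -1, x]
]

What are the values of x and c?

x = 0, c = 12

The difference between any two rows is the same in every column — this is an addition table with the headers hidden.
Row 4 minus row 1 is 5 − 27 = -22, so its entry in column 5 is 22 + (-22) = 0.
Row 2 minus row 1 is 18 − 27 = -9, so its entry in column 4 is 21 + (-9) = 12.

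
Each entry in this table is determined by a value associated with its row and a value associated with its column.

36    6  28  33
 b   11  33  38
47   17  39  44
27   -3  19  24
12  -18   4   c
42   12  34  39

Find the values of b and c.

b = 41, c = 9

The difference between any two rows is the same in every column — this is an addition table with the headers hidden.
Row 2 minus row 1 is 33 − 28 = 5, so its entry in column 1 is 36 + 5 = 41.
Row 5 minus row 1 is 4 − 28 = -24, so its entry in column 4 is 33 + (-24) = 9.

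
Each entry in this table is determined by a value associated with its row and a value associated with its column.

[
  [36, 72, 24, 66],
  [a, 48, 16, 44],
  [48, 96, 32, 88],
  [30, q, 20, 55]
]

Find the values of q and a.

Each row is a constant multiple of every other row — this is a multiplication table with the headers hidden.
Row 4 is 55/66 = 5/6 times row 1, so its entry in column 2 is 72 × 5/6 = 60.
Row 2 is 44/66 = 2/3 times row 1, so its entry in column 1 is 36 × 2/3 = 24.

q = 60, a = 24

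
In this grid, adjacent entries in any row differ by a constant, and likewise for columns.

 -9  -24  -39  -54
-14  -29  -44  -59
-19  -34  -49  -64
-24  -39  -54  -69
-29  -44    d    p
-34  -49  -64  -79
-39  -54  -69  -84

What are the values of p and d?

Along each row the entries change by -15 per step; down each column they change by -5.
Row 5: from -29 at column 1, stepping by -15 to column 4 gives -74.
Row 5: from -29 at column 1, stepping by -15 to column 3 gives -59.

p = -74, d = -59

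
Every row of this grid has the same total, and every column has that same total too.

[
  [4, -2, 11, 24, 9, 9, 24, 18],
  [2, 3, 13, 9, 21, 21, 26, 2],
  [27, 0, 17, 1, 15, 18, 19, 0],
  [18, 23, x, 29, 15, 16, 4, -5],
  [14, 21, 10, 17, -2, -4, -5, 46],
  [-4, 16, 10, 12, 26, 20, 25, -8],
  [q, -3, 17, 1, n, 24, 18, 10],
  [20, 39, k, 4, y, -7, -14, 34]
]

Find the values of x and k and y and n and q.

x = -3, k = 22, y = -1, n = 14, q = 16

Rows 1 and 2 both sum to 97, so that's the common total.
The known cells in column 1 total 81, leaving 97 − 81 = 16 for the blank.
The known cells in row 7 total 83, leaving 97 − 83 = 14 for the blank.
The known cells in column 5 total 98, leaving 97 − 98 = -1 for the blank.
The known cells in row 8 total 75, leaving 97 − 75 = 22 for the blank.
The known cells in row 4 total 100, leaving 97 − 100 = -3 for the blank.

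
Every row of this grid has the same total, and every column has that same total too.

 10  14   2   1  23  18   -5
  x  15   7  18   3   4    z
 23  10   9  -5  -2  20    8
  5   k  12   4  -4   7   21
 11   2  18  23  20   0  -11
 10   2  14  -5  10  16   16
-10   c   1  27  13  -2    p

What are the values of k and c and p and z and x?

Rows 1 and 3 both sum to 63, so that's the common total.
Row 4: 5 + 12 + 4 − 4 + 7 + 21 = 45, so its missing entry is 63 − 45 = 18.
Column 2: 14 + 15 + 10 + 18 + 2 + 2 = 61, so its missing entry is 63 − 61 = 2.
Column 1: 10 + 23 + 5 + 11 + 10 − 10 = 49, so its missing entry is 63 − 49 = 14.
Row 7: -10 + 2 + 1 + 27 + 13 − 2 = 31, so its missing entry is 63 − 31 = 32.
Row 2: 14 + 15 + 7 + 18 + 3 + 4 = 61, so its missing entry is 63 − 61 = 2.

k = 18, c = 2, p = 32, z = 2, x = 14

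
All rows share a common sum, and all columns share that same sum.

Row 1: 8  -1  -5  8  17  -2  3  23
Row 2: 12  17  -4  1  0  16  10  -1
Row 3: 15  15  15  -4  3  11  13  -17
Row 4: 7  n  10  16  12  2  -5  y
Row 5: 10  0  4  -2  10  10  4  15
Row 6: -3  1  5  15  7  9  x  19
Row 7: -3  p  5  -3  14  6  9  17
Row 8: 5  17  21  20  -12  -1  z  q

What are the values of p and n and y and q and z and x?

p = 6, n = -4, y = 13, q = -18, z = 19, x = -2

Rows 1 and 2 both sum to 51, so that's the common total.
Row 7 has -3 + 5 − 3 + 14 + 6 + 9 + 17 = 45; the blank must be 51 − 45 = 6.
Column 2 has -1 + 17 + 15 + 0 + 1 + 6 + 17 = 55; the blank must be 51 − 55 = -4.
Row 4 has 7 − 4 + 10 + 16 + 12 + 2 − 5 = 38; the blank must be 51 − 38 = 13.
Column 8 has 23 − 1 − 17 + 13 + 15 + 19 + 17 = 69; the blank must be 51 − 69 = -18.
Row 8 has 5 + 17 + 21 + 20 − 12 − 1 − 18 = 32; the blank must be 51 − 32 = 19.
Row 6 has -3 + 1 + 5 + 15 + 7 + 9 + 19 = 53; the blank must be 51 − 53 = -2.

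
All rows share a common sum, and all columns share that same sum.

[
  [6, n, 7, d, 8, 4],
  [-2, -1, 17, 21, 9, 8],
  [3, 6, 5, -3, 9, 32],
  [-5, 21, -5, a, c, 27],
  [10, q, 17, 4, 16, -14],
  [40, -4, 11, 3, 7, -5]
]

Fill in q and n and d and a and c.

q = 19, n = 11, d = 16, a = 11, c = 3

Rows 2 and 3 both sum to 52, so that's the common total.
Column 5 has 8 + 9 + 9 + 16 + 7 = 49; the blank must be 52 − 49 = 3.
Row 4 has -5 + 21 − 5 + 3 + 27 = 41; the blank must be 52 − 41 = 11.
Column 4 has 21 − 3 + 11 + 4 + 3 = 36; the blank must be 52 − 36 = 16.
Row 1 has 6 + 7 + 16 + 8 + 4 = 41; the blank must be 52 − 41 = 11.
Row 5 has 10 + 17 + 4 + 16 − 14 = 33; the blank must be 52 − 33 = 19.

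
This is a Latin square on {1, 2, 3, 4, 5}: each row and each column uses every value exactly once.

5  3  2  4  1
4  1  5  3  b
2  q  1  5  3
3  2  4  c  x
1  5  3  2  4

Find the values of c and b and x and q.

c = 1, b = 2, x = 5, q = 4

Cell (4,4): column 4 already has {2, 3, 4, 5} → 1.
Cell (3,2): row 3 already has {1, 2, 3, 5} → 4.
At (row 4, col 5): row 4 already has {1, 2, 3, 4}, so the value is 5.
For row 2, column 5: row 2 already has {1, 3, 4, 5}; that leaves 2.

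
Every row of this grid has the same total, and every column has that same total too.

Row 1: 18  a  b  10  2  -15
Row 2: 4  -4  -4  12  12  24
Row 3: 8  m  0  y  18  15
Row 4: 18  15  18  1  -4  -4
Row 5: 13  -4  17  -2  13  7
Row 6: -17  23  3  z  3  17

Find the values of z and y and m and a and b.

z = 15, y = 8, m = -5, a = 19, b = 10

Rows 2 and 4 both sum to 44, so that's the common total.
The known cells in column 3 total 34, leaving 44 − 34 = 10 for the blank.
The known cells in row 1 total 25, leaving 44 − 25 = 19 for the blank.
The known cells in column 2 total 49, leaving 44 − 49 = -5 for the blank.
The known cells in row 3 total 36, leaving 44 − 36 = 8 for the blank.
The known cells in row 6 total 29, leaving 44 − 29 = 15 for the blank.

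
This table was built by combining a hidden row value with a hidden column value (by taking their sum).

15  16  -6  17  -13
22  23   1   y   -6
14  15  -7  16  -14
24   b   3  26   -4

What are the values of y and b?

The difference between any two rows is the same in every column — this is an addition table with the headers hidden.
Row 2 minus row 1 is 22 − 15 = 7, so its entry in column 4 is 17 + 7 = 24.
Row 4 minus row 1 is 24 − 15 = 9, so its entry in column 2 is 16 + 9 = 25.

y = 24, b = 25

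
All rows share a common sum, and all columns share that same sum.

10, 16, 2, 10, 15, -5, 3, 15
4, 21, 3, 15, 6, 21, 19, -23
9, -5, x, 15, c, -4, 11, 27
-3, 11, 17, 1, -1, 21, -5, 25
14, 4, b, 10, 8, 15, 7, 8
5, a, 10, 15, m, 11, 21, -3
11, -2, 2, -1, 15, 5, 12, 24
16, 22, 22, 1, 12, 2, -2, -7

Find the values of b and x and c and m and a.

b = 0, x = 10, c = 3, m = 8, a = -1

Rows 1 and 2 both sum to 66, so that's the common total.
The known cells in column 2 total 67, leaving 66 − 67 = -1 for the blank.
The known cells in row 6 total 58, leaving 66 − 58 = 8 for the blank.
The known cells in column 5 total 63, leaving 66 − 63 = 3 for the blank.
The known cells in row 5 total 66, leaving 66 − 66 = 0 for the blank.
The known cells in row 3 total 56, leaving 66 − 56 = 10 for the blank.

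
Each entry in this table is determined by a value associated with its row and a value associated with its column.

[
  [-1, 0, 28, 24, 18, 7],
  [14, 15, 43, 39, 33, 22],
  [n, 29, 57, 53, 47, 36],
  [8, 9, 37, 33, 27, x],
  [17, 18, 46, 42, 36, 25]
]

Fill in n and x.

The difference between any two rows is the same in every column — this is an addition table with the headers hidden.
Row 3 minus row 1 is 53 − 24 = 29, so its entry in column 1 is -1 + 29 = 28.
Row 4 minus row 1 is 33 − 24 = 9, so its entry in column 6 is 7 + 9 = 16.

n = 28, x = 16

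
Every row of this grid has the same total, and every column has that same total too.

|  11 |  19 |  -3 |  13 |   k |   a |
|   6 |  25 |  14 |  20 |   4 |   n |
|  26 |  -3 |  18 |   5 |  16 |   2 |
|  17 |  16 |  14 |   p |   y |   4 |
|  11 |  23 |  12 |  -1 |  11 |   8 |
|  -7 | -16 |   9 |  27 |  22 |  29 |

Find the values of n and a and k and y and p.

n = -5, a = 26, k = -2, y = 13, p = 0

Rows 3 and 5 both sum to 64, so that's the common total.
Row 2: 6 + 25 + 14 + 20 + 4 = 69, so its missing entry is 64 − 69 = -5.
Column 4: 13 + 20 + 5 − 1 + 27 = 64, so its missing entry is 64 − 64 = 0.
Row 4: 17 + 16 + 14 + 0 + 4 = 51, so its missing entry is 64 − 51 = 13.
Column 5: 4 + 16 + 13 + 11 + 22 = 66, so its missing entry is 64 − 66 = -2.
Row 1: 11 + 19 − 3 + 13 − 2 = 38, so its missing entry is 64 − 38 = 26.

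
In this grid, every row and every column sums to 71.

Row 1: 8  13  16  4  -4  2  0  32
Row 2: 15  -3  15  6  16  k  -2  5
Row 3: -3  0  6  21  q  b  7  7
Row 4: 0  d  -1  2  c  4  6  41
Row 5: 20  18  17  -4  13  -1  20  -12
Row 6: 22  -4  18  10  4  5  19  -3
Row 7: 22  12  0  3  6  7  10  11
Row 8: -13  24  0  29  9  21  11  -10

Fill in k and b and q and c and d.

Row 2: 15 − 3 + 15 + 6 + 16 − 2 + 5 = 52, so its missing entry is 71 − 52 = 19.
Column 2: 13 − 3 + 0 + 18 − 4 + 12 + 24 = 60, so its missing entry is 71 − 60 = 11.
Row 4: 0 + 11 − 1 + 2 + 4 + 6 + 41 = 63, so its missing entry is 71 − 63 = 8.
Column 5: -4 + 16 + 8 + 13 + 4 + 6 + 9 = 52, so its missing entry is 71 − 52 = 19.
Row 3: -3 + 0 + 6 + 21 + 19 + 7 + 7 = 57, so its missing entry is 71 − 57 = 14.

k = 19, b = 14, q = 19, c = 8, d = 11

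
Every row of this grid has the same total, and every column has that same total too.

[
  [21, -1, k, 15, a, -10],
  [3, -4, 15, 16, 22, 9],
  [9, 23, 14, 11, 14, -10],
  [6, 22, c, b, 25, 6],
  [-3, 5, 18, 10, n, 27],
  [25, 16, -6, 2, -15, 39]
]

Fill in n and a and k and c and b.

n = 4, a = 11, k = 25, c = -5, b = 7

Rows 2 and 3 both sum to 61, so that's the common total.
Row 5 has -3 + 5 + 18 + 10 + 27 = 57; the blank must be 61 − 57 = 4.
Column 5 has 22 + 14 + 25 + 4 − 15 = 50; the blank must be 61 − 50 = 11.
Row 1 has 21 − 1 + 15 + 11 − 10 = 36; the blank must be 61 − 36 = 25.
Column 4 has 15 + 16 + 11 + 10 + 2 = 54; the blank must be 61 − 54 = 7.
Row 4 has 6 + 22 + 7 + 25 + 6 = 66; the blank must be 61 − 66 = -5.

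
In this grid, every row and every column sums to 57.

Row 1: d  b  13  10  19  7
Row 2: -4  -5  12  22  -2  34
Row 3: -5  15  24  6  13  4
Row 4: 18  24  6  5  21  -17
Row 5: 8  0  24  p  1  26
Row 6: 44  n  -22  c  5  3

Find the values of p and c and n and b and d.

p = -2, c = 16, n = 11, b = 12, d = -4

The known cells in column 1 total 61, leaving 57 − 61 = -4 for the blank.
The known cells in row 1 total 45, leaving 57 − 45 = 12 for the blank.
The known cells in row 5 total 59, leaving 57 − 59 = -2 for the blank.
The known cells in column 2 total 46, leaving 57 − 46 = 11 for the blank.
The known cells in row 6 total 41, leaving 57 − 41 = 16 for the blank.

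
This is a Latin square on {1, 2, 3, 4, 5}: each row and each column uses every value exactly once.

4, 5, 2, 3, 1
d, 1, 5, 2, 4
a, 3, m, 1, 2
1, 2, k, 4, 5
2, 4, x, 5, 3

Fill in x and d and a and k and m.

x = 1, d = 3, a = 5, k = 3, m = 4

For row 5, column 3: row 5 already has {2, 3, 4, 5}; that leaves 1.
For row 2, column 1: row 2 already has {1, 2, 4, 5}; that leaves 3.
For row 3, column 1: column 1 already has {1, 2, 3, 4}; that leaves 5.
For row 3, column 3: row 3 already has {1, 2, 3, 5}; that leaves 4.
At (row 4, col 3): row 4 already has {1, 2, 4, 5}, so the value is 3.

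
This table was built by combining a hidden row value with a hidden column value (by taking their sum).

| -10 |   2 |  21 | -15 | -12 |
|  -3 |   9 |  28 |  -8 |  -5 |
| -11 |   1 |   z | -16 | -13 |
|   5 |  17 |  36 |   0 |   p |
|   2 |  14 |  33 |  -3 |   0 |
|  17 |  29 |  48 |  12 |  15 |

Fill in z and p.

z = 20, p = 3

The difference between any two rows is the same in every column — this is an addition table with the headers hidden.
Row 3 minus row 1 is -16 − (-15) = -1, so its entry in column 3 is 21 + (-1) = 20.
Row 4 minus row 1 is 0 − (-15) = 15, so its entry in column 5 is -12 + 15 = 3.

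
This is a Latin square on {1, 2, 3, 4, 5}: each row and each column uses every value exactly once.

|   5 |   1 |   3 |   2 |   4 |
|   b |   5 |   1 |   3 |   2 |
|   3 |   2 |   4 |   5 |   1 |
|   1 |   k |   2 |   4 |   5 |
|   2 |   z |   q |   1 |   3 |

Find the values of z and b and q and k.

z = 4, b = 4, q = 5, k = 3

For row 2, column 1: row 2 already has {1, 2, 3, 5}; that leaves 4.
At (row 4, col 2): row 4 already has {1, 2, 4, 5}, so the value is 3.
At (row 5, col 2): column 2 already has {1, 2, 3, 5}, so the value is 4.
Cell (5,3): row 5 already has {1, 2, 3, 4} → 5.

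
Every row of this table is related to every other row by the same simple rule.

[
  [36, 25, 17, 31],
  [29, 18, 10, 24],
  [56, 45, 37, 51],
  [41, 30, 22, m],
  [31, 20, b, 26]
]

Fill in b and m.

b = 12, m = 36

The difference between any two rows is the same in every column — this is an addition table with the headers hidden.
Row 5 minus row 1 is 31 − 36 = -5, so its entry in column 3 is 17 + (-5) = 12.
Row 4 minus row 1 is 41 − 36 = 5, so its entry in column 4 is 31 + 5 = 36.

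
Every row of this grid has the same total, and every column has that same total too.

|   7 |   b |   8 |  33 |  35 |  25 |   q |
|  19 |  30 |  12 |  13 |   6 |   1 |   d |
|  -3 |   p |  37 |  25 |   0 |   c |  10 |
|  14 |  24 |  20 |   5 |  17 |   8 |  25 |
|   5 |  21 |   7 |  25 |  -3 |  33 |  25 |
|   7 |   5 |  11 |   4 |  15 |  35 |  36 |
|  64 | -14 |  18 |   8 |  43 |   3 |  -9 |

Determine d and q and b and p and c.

Rows 4 and 5 both sum to 113, so that's the common total.
Row 2 has 19 + 30 + 12 + 13 + 6 + 1 = 81; the blank must be 113 − 81 = 32.
Column 7 has 32 + 10 + 25 + 25 + 36 − 9 = 119; the blank must be 113 − 119 = -6.
Row 1 has 7 + 8 + 33 + 35 + 25 − 6 = 102; the blank must be 113 − 102 = 11.
Column 2 has 11 + 30 + 24 + 21 + 5 − 14 = 77; the blank must be 113 − 77 = 36.
Row 3 has -3 + 36 + 37 + 25 + 0 + 10 = 105; the blank must be 113 − 105 = 8.

d = 32, q = -6, b = 11, p = 36, c = 8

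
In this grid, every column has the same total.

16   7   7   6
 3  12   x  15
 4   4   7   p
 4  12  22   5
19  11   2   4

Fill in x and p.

Column 1 sums to 46 and so does column 2; that's the common total.
In column 3 the known cells total 38, leaving 46 − 38 = 8.
In column 4 the known cells total 30, leaving 46 − 30 = 16.

x = 8, p = 16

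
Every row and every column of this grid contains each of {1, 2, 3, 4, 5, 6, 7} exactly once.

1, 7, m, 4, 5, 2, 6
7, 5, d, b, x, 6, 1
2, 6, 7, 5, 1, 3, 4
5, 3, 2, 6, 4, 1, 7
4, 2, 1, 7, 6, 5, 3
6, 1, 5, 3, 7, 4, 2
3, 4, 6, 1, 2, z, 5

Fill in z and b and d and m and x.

z = 7, b = 2, d = 4, m = 3, x = 3

At (row 7, col 6): row 7 already has {1, 2, 3, 4, 5, 6}, so the value is 7.
Cell (2,5): column 5 already has {1, 2, 4, 5, 6, 7} → 3.
At (row 1, col 3): row 1 already has {1, 2, 4, 5, 6, 7}, so the value is 3.
Cell (2,3): column 3 already has {1, 2, 3, 5, 6, 7} → 4.
For row 2, column 4: row 2 already has {1, 3, 4, 5, 6, 7}; that leaves 2.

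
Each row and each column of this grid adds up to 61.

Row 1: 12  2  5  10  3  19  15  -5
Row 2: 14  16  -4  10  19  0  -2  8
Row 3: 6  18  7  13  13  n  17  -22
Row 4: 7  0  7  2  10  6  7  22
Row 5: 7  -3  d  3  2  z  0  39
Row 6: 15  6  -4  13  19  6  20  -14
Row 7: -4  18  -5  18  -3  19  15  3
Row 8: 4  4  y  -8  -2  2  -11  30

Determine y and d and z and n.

y = 42, d = 13, z = 0, n = 9

Row 3 has 6 + 18 + 7 + 13 + 13 + 17 − 22 = 52; the blank must be 61 − 52 = 9.
Column 6 has 19 + 0 + 9 + 6 + 6 + 19 + 2 = 61; the blank must be 61 − 61 = 0.
Row 5 has 7 − 3 + 3 + 2 + 0 + 0 + 39 = 48; the blank must be 61 − 48 = 13.
Row 8 has 4 + 4 − 8 − 2 + 2 − 11 + 30 = 19; the blank must be 61 − 19 = 42.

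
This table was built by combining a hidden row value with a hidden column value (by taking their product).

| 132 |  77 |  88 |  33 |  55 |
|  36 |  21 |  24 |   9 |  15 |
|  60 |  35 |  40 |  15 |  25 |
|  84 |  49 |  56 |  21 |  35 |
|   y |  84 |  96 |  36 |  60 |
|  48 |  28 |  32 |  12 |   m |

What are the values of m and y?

m = 20, y = 144

Each row is a constant multiple of every other row — this is a multiplication table with the headers hidden.
Row 6 is 28/77 = 4/11 times row 1, so its entry in column 5 is 55 × 4/11 = 20.
Row 5 is 84/77 = 12/11 times row 1, so its entry in column 1 is 132 × 12/11 = 144.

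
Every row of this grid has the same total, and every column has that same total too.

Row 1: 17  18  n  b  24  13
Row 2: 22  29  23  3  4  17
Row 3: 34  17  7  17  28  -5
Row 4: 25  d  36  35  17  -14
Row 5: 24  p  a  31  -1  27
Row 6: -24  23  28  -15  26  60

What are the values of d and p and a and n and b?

Rows 2 and 3 both sum to 98, so that's the common total.
Row 4 has 25 + 36 + 35 + 17 − 14 = 99; the blank must be 98 − 99 = -1.
Column 4 has 3 + 17 + 35 + 31 − 15 = 71; the blank must be 98 − 71 = 27.
Row 1 has 17 + 18 + 27 + 24 + 13 = 99; the blank must be 98 − 99 = -1.
Column 3 has -1 + 23 + 7 + 36 + 28 = 93; the blank must be 98 − 93 = 5.
Row 5 has 24 + 5 + 31 − 1 + 27 = 86; the blank must be 98 − 86 = 12.

d = -1, p = 12, a = 5, n = -1, b = 27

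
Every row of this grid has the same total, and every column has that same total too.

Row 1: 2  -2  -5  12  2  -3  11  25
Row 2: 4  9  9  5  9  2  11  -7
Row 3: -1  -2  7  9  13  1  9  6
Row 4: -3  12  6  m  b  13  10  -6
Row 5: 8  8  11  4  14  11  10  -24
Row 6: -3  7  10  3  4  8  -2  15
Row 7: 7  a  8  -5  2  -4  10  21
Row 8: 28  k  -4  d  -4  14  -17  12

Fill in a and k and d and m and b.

a = 3, k = 7, d = 6, m = 8, b = 2

Rows 1 and 2 both sum to 42, so that's the common total.
Column 5 has 2 + 9 + 13 + 14 + 4 + 2 − 4 = 40; the blank must be 42 − 40 = 2.
Row 7 has 7 + 8 − 5 + 2 − 4 + 10 + 21 = 39; the blank must be 42 − 39 = 3.
Column 2 has -2 + 9 − 2 + 12 + 8 + 7 + 3 = 35; the blank must be 42 − 35 = 7.
Row 8 has 28 + 7 − 4 − 4 + 14 − 17 + 12 = 36; the blank must be 42 − 36 = 6.
Row 4 has -3 + 12 + 6 + 2 + 13 + 10 − 6 = 34; the blank must be 42 − 34 = 8.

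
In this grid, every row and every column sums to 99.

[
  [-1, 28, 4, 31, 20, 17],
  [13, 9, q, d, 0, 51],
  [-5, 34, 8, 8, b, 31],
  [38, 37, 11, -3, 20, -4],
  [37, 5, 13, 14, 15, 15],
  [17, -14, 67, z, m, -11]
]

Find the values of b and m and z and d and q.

b = 23, m = 21, z = 19, d = 30, q = -4

Row 3 has -5 + 34 + 8 + 8 + 31 = 76; the blank must be 99 − 76 = 23.
Column 3 has 4 + 8 + 11 + 13 + 67 = 103; the blank must be 99 − 103 = -4.
Column 5 has 20 + 0 + 23 + 20 + 15 = 78; the blank must be 99 − 78 = 21.
Row 6 has 17 − 14 + 67 + 21 − 11 = 80; the blank must be 99 − 80 = 19.
Row 2 has 13 + 9 − 4 + 0 + 51 = 69; the blank must be 99 − 69 = 30.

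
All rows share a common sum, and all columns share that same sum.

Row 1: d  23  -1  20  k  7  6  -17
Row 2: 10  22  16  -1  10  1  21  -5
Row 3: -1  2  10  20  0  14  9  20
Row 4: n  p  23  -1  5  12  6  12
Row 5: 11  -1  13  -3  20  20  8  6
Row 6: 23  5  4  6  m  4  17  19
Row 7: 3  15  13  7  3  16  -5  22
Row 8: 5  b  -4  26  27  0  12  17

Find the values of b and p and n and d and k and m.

Rows 2 and 3 both sum to 74, so that's the common total.
Row 8: 5 − 4 + 26 + 27 + 0 + 12 + 17 = 83, so its missing entry is 74 − 83 = -9.
Column 2: 23 + 22 + 2 − 1 + 5 + 15 − 9 = 57, so its missing entry is 74 − 57 = 17.
Row 6: 23 + 5 + 4 + 6 + 4 + 17 + 19 = 78, so its missing entry is 74 − 78 = -4.
Column 5: 10 + 0 + 5 + 20 − 4 + 3 + 27 = 61, so its missing entry is 74 − 61 = 13.
Row 1: 23 − 1 + 20 + 13 + 7 + 6 − 17 = 51, so its missing entry is 74 − 51 = 23.
Row 4: 17 + 23 − 1 + 5 + 12 + 6 + 12 = 74, so its missing entry is 74 − 74 = 0.

b = -9, p = 17, n = 0, d = 23, k = 13, m = -4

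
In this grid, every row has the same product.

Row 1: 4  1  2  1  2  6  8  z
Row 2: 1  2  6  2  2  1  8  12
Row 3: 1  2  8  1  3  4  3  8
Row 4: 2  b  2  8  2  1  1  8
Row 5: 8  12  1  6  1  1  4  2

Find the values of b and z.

b = 9, z = 6

Rows 2 and 3 each multiply to 4608, so every row has product 4608.
Row 4: 2×2×8×2×1×1×8 = 512, so the missing entry is 4608 ÷ 512 = 9.
Row 1: 4×1×2×1×2×6×8 = 768, so the missing entry is 4608 ÷ 768 = 6.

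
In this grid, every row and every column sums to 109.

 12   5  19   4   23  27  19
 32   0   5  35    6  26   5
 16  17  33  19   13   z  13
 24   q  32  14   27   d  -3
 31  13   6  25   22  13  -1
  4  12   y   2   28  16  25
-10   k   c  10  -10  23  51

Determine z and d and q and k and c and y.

Row 3: 16 + 17 + 33 + 19 + 13 + 13 = 111, so its missing entry is 109 − 111 = -2.
Column 6: 27 + 26 − 2 + 13 + 16 + 23 = 103, so its missing entry is 109 − 103 = 6.
Row 4: 24 + 32 + 14 + 27 + 6 − 3 = 100, so its missing entry is 109 − 100 = 9.
Column 2: 5 + 0 + 17 + 9 + 13 + 12 = 56, so its missing entry is 109 − 56 = 53.
Row 7: -10 + 53 + 10 − 10 + 23 + 51 = 117, so its missing entry is 109 − 117 = -8.
Row 6: 4 + 12 + 2 + 28 + 16 + 25 = 87, so its missing entry is 109 − 87 = 22.

z = -2, d = 6, q = 9, k = 53, c = -8, y = 22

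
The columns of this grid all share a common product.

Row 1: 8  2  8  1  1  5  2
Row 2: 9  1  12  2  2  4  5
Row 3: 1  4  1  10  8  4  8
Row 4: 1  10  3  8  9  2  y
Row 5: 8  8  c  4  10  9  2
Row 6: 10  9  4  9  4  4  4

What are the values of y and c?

Columns 2 and 6 each multiply to 5760, so every column has product 5760.
Column 7: 2×5×8×2×4 = 640, so the missing entry is 5760 ÷ 640 = 9.
Column 3: 8×12×1×3×4 = 1152, so the missing entry is 5760 ÷ 1152 = 5.

y = 9, c = 5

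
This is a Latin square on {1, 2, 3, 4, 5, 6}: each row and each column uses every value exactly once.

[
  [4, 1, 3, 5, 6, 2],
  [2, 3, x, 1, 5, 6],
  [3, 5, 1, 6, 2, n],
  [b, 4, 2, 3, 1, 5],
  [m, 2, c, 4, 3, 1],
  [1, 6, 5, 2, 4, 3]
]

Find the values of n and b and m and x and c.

At (row 2, col 3): row 2 already has {1, 2, 3, 5, 6}, so the value is 4.
For row 5, column 3: column 3 already has {1, 2, 3, 4, 5}; that leaves 6.
At (row 5, col 1): row 5 already has {1, 2, 3, 4, 6}, so the value is 5.
At (row 4, col 1): row 4 already has {1, 2, 3, 4, 5}, so the value is 6.
For row 3, column 6: row 3 already has {1, 2, 3, 5, 6}; that leaves 4.

n = 4, b = 6, m = 5, x = 4, c = 6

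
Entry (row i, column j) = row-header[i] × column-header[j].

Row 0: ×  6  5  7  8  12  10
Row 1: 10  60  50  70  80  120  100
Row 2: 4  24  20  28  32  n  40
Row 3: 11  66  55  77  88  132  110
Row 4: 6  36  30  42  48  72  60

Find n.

48

4 × 12 = 48.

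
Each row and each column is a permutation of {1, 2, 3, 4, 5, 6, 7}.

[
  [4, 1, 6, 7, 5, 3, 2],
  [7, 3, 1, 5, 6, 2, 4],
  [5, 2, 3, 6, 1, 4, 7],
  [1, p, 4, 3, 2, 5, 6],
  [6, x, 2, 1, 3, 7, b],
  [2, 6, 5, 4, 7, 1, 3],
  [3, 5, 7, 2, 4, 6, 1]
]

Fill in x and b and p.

x = 4, b = 5, p = 7

Cell (4,2): row 4 already has {1, 2, 3, 4, 5, 6} → 7.
At (row 5, col 7): column 7 already has {1, 2, 3, 4, 6, 7}, so the value is 5.
For row 5, column 2: row 5 already has {1, 2, 3, 5, 6, 7}; that leaves 4.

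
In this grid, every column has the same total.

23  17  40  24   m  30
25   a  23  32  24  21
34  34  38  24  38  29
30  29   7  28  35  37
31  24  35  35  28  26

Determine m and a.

m = 18, a = 39

Column 4 sums to 143 and so does column 6; that's the common total.
In column 5 the known cells total 125, leaving 143 − 125 = 18.
In column 2 the known cells total 104, leaving 143 − 104 = 39.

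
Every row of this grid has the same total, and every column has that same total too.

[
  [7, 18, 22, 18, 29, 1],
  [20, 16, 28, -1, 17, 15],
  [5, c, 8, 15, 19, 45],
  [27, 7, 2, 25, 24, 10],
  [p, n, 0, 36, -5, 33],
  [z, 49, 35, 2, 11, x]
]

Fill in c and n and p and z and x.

Rows 1 and 2 both sum to 95, so that's the common total.
Column 6: 1 + 15 + 45 + 10 + 33 = 104, so its missing entry is 95 − 104 = -9.
Row 3: 5 + 8 + 15 + 19 + 45 = 92, so its missing entry is 95 − 92 = 3.
Row 6: 49 + 35 + 2 + 11 − 9 = 88, so its missing entry is 95 − 88 = 7.
Column 1: 7 + 20 + 5 + 27 + 7 = 66, so its missing entry is 95 − 66 = 29.
Row 5: 29 + 0 + 36 − 5 + 33 = 93, so its missing entry is 95 − 93 = 2.

c = 3, n = 2, p = 29, z = 7, x = -9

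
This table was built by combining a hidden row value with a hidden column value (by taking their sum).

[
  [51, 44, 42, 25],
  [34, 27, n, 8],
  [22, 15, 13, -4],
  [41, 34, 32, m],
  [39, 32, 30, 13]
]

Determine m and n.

The difference between any two rows is the same in every column — this is an addition table with the headers hidden.
Row 4 minus row 1 is 34 − 44 = -10, so its entry in column 4 is 25 + (-10) = 15.
Row 2 minus row 1 is 27 − 44 = -17, so its entry in column 3 is 42 + (-17) = 25.

m = 15, n = 25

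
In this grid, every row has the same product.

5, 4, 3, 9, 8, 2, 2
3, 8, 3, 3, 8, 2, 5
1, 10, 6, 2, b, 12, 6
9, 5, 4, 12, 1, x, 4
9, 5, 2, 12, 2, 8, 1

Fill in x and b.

x = 2, b = 2

Rows 1 and 5 each multiply to 17280, so every row has product 17280.
Row 4: 9×5×4×12×1×4 = 8640, so the missing entry is 17280 ÷ 8640 = 2.
Row 3: 1×10×6×2×12×6 = 8640, so the missing entry is 17280 ÷ 8640 = 2.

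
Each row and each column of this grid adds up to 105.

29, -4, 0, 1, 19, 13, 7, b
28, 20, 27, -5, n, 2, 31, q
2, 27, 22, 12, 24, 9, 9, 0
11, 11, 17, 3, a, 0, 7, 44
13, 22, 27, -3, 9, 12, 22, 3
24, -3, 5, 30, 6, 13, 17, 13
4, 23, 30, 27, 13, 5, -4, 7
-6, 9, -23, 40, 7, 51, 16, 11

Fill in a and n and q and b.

a = 12, n = 15, q = -13, b = 40

The known cells in row 1 total 65, leaving 105 − 65 = 40 for the blank.
The known cells in column 8 total 118, leaving 105 − 118 = -13 for the blank.
The known cells in row 4 total 93, leaving 105 − 93 = 12 for the blank.
The known cells in row 2 total 90, leaving 105 − 90 = 15 for the blank.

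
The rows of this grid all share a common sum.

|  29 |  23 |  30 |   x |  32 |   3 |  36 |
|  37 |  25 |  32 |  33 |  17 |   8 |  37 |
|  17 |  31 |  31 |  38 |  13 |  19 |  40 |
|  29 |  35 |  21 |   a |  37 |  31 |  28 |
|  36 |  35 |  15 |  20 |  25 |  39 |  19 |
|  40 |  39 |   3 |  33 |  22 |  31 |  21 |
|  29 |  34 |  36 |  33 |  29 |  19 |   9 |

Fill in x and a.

The complete rows each total 189.
Row 1 is missing 189 − 153 = 36 (since 29 + 23 + 30 + 32 + 3 + 36 = 153).
Row 4 is missing 189 − 181 = 8 (since 29 + 35 + 21 + 37 + 31 + 28 = 181).

x = 36, a = 8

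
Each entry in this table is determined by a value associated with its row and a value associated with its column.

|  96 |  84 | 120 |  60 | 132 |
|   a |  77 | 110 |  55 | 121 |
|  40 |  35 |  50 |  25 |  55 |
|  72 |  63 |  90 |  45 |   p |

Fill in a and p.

a = 88, p = 99

Each row is a constant multiple of every other row — this is a multiplication table with the headers hidden.
Row 2 is 55/60 = 11/12 times row 1, so its entry in column 1 is 96 × 11/12 = 88.
Row 4 is 45/60 = 3/4 times row 1, so its entry in column 5 is 132 × 3/4 = 99.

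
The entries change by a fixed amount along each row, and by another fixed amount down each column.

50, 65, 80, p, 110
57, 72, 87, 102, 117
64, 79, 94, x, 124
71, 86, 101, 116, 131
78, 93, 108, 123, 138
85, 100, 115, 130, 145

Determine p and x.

Along each row the entries change by 15 per step; down each column they change by 7.
Row 1: from 50 at column 1, stepping by 15 to column 4 gives 95.
Row 3: from 64 at column 1, stepping by 15 to column 4 gives 109.

p = 95, x = 109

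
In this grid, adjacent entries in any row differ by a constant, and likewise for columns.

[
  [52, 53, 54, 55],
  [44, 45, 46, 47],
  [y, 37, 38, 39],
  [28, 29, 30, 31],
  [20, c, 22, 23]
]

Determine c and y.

Along each row the entries change by 1 per step; down each column they change by -8.
Row 5: from 20 at column 1, stepping by 1 to column 2 gives 21.
Row 3: from 37 at column 2, stepping by 1 to column 1 gives 36.

c = 21, y = 36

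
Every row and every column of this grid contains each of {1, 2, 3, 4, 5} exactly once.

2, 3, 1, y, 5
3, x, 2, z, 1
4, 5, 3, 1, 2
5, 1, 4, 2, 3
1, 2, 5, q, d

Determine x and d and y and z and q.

x = 4, d = 4, y = 4, z = 5, q = 3

At (row 5, col 5): column 5 already has {1, 2, 3, 5}, so the value is 4.
At (row 5, col 4): row 5 already has {1, 2, 4, 5}, so the value is 3.
For row 2, column 2: column 2 already has {1, 2, 3, 5}; that leaves 4.
At (row 1, col 4): row 1 already has {1, 2, 3, 5}, so the value is 4.
Cell (2,4): row 2 already has {1, 2, 3, 4} → 5.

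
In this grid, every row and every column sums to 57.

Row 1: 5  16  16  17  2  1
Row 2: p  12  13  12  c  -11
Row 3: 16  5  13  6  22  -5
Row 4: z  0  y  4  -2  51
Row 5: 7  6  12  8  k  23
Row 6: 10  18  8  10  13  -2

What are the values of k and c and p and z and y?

The known cells in row 5 total 56, leaving 57 − 56 = 1 for the blank.
The known cells in column 5 total 36, leaving 57 − 36 = 21 for the blank.
The known cells in row 2 total 47, leaving 57 − 47 = 10 for the blank.
The known cells in column 1 total 48, leaving 57 − 48 = 9 for the blank.
The known cells in row 4 total 62, leaving 57 − 62 = -5 for the blank.

k = 1, c = 21, p = 10, z = 9, y = -5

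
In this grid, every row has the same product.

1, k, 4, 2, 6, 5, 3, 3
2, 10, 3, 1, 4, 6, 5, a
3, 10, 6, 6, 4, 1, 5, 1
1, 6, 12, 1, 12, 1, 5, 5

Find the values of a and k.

Rows 3 and 4 each multiply to 21600, so every row has product 21600.
Row 2: 2×10×3×1×4×6×5 = 7200, so the missing entry is 21600 ÷ 7200 = 3.
Row 1: 1×4×2×6×5×3×3 = 2160, so the missing entry is 21600 ÷ 2160 = 10.

a = 3, k = 10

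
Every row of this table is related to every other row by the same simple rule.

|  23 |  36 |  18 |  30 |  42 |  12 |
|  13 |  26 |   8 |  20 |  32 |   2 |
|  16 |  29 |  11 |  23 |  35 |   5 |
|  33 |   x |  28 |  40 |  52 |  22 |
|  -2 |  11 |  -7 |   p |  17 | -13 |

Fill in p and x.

p = 5, x = 46

The difference between any two rows is the same in every column — this is an addition table with the headers hidden.
Row 5 minus row 1 is -7 − 18 = -25, so its entry in column 4 is 30 + (-25) = 5.
Row 4 minus row 1 is 28 − 18 = 10, so its entry in column 2 is 36 + 10 = 46.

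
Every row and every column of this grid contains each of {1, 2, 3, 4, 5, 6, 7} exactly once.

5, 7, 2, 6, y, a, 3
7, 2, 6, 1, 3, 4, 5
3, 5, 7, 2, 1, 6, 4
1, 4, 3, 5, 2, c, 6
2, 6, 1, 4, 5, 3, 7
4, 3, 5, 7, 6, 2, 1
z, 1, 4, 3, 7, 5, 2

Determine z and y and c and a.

z = 6, y = 4, c = 7, a = 1

For row 7, column 1: row 7 already has {1, 2, 3, 4, 5, 7}; that leaves 6.
Cell (1,5): column 5 already has {1, 2, 3, 5, 6, 7} → 4.
For row 4, column 6: row 4 already has {1, 2, 3, 4, 5, 6}; that leaves 7.
Cell (1,6): row 1 already has {2, 3, 4, 5, 6, 7} → 1.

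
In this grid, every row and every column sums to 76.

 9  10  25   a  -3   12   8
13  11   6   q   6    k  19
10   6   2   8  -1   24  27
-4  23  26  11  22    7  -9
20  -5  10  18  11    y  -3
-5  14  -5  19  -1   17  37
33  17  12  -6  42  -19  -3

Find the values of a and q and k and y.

The known cells in row 5 total 51, leaving 76 − 51 = 25 for the blank.
The known cells in row 1 total 61, leaving 76 − 61 = 15 for the blank.
The known cells in column 4 total 65, leaving 76 − 65 = 11 for the blank.
The known cells in row 2 total 66, leaving 76 − 66 = 10 for the blank.

a = 15, q = 11, k = 10, y = 25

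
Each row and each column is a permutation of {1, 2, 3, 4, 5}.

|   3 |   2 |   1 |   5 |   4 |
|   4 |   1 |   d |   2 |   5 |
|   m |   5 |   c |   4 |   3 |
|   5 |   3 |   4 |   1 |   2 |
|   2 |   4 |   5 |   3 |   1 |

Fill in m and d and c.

Cell (2,3): row 2 already has {1, 2, 4, 5} → 3.
Cell (3,1): column 1 already has {2, 3, 4, 5} → 1.
For row 3, column 3: row 3 already has {1, 3, 4, 5}; that leaves 2.

m = 1, d = 3, c = 2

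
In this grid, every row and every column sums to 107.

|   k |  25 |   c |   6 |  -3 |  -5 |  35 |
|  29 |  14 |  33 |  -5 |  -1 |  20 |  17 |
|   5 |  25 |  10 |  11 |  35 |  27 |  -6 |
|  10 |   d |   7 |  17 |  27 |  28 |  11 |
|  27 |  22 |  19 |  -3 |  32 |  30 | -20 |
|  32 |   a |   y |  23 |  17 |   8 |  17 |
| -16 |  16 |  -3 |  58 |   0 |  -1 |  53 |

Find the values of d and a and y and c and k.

Column 1 has 29 + 5 + 10 + 27 + 32 − 16 = 87; the blank must be 107 − 87 = 20.
Row 4 has 10 + 7 + 17 + 27 + 28 + 11 = 100; the blank must be 107 − 100 = 7.
Column 2 has 25 + 14 + 25 + 7 + 22 + 16 = 109; the blank must be 107 − 109 = -2.
Row 1 has 20 + 25 + 6 − 3 − 5 + 35 = 78; the blank must be 107 − 78 = 29.
Row 6 has 32 − 2 + 23 + 17 + 8 + 17 = 95; the blank must be 107 − 95 = 12.

d = 7, a = -2, y = 12, c = 29, k = 20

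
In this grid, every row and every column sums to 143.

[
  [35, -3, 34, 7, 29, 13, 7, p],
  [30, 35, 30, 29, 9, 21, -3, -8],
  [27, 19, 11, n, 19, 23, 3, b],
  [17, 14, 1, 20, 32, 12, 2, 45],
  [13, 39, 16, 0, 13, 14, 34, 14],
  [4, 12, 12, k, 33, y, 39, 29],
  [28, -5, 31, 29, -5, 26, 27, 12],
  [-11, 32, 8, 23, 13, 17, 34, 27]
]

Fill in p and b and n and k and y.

p = 21, b = 3, n = 38, k = -3, y = 17

Row 1 has 35 − 3 + 34 + 7 + 29 + 13 + 7 = 122; the blank must be 143 − 122 = 21.
Column 6 has 13 + 21 + 23 + 12 + 14 + 26 + 17 = 126; the blank must be 143 − 126 = 17.
Column 8 has 21 − 8 + 45 + 14 + 29 + 12 + 27 = 140; the blank must be 143 − 140 = 3.
Row 3 has 27 + 19 + 11 + 19 + 23 + 3 + 3 = 105; the blank must be 143 − 105 = 38.
Row 6 has 4 + 12 + 12 + 33 + 17 + 39 + 29 = 146; the blank must be 143 − 146 = -3.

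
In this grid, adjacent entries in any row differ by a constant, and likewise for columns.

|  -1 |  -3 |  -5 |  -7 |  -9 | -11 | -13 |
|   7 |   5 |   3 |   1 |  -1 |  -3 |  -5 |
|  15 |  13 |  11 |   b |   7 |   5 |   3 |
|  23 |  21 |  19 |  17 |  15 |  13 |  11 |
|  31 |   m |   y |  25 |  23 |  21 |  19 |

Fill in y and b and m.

Along each row the entries change by -2 per step; down each column they change by 8.
Row 5: from 31 at column 1, stepping by -2 to column 3 gives 27.
Row 3: from 15 at column 1, stepping by -2 to column 4 gives 9.
Row 5: from 31 at column 1, stepping by -2 to column 2 gives 29.

y = 27, b = 9, m = 29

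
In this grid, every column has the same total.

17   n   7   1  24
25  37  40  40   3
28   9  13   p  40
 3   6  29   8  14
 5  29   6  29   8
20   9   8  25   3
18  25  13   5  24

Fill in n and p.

n = 1, p = 8

Columns 1 and 3 both add up to 116, so every column sums to 116.
Column 2: 37 + 9 + 6 + 29 + 9 + 25 = 115, so the missing entry is 116 − 115 = 1.
Column 4: 1 + 40 + 8 + 29 + 25 + 5 = 108, so the missing entry is 116 − 108 = 8.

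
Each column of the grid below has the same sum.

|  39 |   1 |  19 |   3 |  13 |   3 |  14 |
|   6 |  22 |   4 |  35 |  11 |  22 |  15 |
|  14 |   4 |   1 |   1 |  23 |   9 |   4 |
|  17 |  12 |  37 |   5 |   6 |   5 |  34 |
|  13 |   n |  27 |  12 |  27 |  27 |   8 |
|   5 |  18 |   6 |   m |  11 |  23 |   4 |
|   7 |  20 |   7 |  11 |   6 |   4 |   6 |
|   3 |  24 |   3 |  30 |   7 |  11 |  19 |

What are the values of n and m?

Column 1 sums to 104 and so does column 5; that's the common total.
In column 2 the known cells total 101, leaving 104 − 101 = 3.
In column 4 the known cells total 97, leaving 104 − 97 = 7.

n = 3, m = 7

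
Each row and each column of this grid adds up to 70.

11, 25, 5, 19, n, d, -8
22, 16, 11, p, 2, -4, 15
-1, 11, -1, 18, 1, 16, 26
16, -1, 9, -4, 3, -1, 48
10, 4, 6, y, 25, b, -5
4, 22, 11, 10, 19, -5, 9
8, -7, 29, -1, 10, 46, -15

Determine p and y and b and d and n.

p = 8, y = 20, b = 10, d = 8, n = 10

The known cells in column 5 total 60, leaving 70 − 60 = 10 for the blank.
The known cells in row 1 total 62, leaving 70 − 62 = 8 for the blank.
The known cells in column 6 total 60, leaving 70 − 60 = 10 for the blank.
The known cells in row 5 total 50, leaving 70 − 50 = 20 for the blank.
The known cells in row 2 total 62, leaving 70 − 62 = 8 for the blank.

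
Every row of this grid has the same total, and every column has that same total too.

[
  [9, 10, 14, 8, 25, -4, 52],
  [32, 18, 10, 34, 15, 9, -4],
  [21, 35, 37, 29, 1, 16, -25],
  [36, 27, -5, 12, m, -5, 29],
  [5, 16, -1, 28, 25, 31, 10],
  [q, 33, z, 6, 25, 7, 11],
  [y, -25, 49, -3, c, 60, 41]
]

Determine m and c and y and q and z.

m = 20, c = 3, y = -11, q = 22, z = 10

Rows 1 and 2 both sum to 114, so that's the common total.
The known cells in row 4 total 94, leaving 114 − 94 = 20 for the blank.
The known cells in column 5 total 111, leaving 114 − 111 = 3 for the blank.
The known cells in row 7 total 125, leaving 114 − 125 = -11 for the blank.
The known cells in column 1 total 92, leaving 114 − 92 = 22 for the blank.
The known cells in row 6 total 104, leaving 114 − 104 = 10 for the blank.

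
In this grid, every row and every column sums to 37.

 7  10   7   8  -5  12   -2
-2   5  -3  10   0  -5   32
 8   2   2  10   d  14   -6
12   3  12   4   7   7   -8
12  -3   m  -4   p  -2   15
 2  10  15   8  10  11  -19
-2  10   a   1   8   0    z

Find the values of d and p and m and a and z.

d = 7, p = 10, m = 9, a = -5, z = 25

Row 3 has 8 + 2 + 2 + 10 + 14 − 6 = 30; the blank must be 37 − 30 = 7.
Column 5 has -5 + 0 + 7 + 7 + 10 + 8 = 27; the blank must be 37 − 27 = 10.
Row 5 has 12 − 3 − 4 + 10 − 2 + 15 = 28; the blank must be 37 − 28 = 9.
Column 3 has 7 − 3 + 2 + 12 + 9 + 15 = 42; the blank must be 37 − 42 = -5.
Row 7 has -2 + 10 − 5 + 1 + 8 + 0 = 12; the blank must be 37 − 12 = 25.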